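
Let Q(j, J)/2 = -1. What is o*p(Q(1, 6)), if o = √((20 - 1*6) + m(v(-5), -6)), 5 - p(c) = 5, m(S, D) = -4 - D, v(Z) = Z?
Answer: 0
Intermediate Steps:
Q(j, J) = -2 (Q(j, J) = 2*(-1) = -2)
p(c) = 0 (p(c) = 5 - 1*5 = 5 - 5 = 0)
o = 4 (o = √((20 - 1*6) + (-4 - 1*(-6))) = √((20 - 6) + (-4 + 6)) = √(14 + 2) = √16 = 4)
o*p(Q(1, 6)) = 4*0 = 0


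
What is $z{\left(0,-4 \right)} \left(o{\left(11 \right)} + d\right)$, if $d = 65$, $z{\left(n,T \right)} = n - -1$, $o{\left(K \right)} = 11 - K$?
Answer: $65$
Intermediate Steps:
$z{\left(n,T \right)} = 1 + n$ ($z{\left(n,T \right)} = n + 1 = 1 + n$)
$z{\left(0,-4 \right)} \left(o{\left(11 \right)} + d\right) = \left(1 + 0\right) \left(\left(11 - 11\right) + 65\right) = 1 \left(\left(11 - 11\right) + 65\right) = 1 \left(0 + 65\right) = 1 \cdot 65 = 65$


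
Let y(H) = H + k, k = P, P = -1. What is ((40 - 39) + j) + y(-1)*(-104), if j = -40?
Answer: 169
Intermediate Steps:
k = -1
y(H) = -1 + H (y(H) = H - 1 = -1 + H)
((40 - 39) + j) + y(-1)*(-104) = ((40 - 39) - 40) + (-1 - 1)*(-104) = (1 - 40) - 2*(-104) = -39 + 208 = 169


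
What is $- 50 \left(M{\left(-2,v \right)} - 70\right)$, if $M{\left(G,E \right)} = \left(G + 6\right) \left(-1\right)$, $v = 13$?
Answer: $3700$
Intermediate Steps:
$M{\left(G,E \right)} = -6 - G$ ($M{\left(G,E \right)} = \left(6 + G\right) \left(-1\right) = -6 - G$)
$- 50 \left(M{\left(-2,v \right)} - 70\right) = - 50 \left(\left(-6 - -2\right) - 70\right) = - 50 \left(\left(-6 + 2\right) - 70\right) = - 50 \left(-4 - 70\right) = \left(-50\right) \left(-74\right) = 3700$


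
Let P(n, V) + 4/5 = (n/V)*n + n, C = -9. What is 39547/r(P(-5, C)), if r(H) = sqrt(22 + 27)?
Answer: 39547/7 ≈ 5649.6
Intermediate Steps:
P(n, V) = -4/5 + n + n**2/V (P(n, V) = -4/5 + ((n/V)*n + n) = -4/5 + (n**2/V + n) = -4/5 + (n + n**2/V) = -4/5 + n + n**2/V)
r(H) = 7 (r(H) = sqrt(49) = 7)
39547/r(P(-5, C)) = 39547/7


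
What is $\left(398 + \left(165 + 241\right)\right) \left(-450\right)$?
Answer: $-361800$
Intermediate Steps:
$\left(398 + \left(165 + 241\right)\right) \left(-450\right) = \left(398 + 406\right) \left(-450\right) = 804 \left(-450\right) = -361800$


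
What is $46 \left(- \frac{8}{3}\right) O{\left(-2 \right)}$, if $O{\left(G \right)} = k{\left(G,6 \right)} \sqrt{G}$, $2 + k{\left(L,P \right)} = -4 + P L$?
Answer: $2208 i \sqrt{2} \approx 3122.6 i$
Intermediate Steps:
$k{\left(L,P \right)} = -6 + L P$ ($k{\left(L,P \right)} = -2 + \left(-4 + P L\right) = -2 + \left(-4 + L P\right) = -6 + L P$)
$O{\left(G \right)} = \sqrt{G} \left(-6 + 6 G\right)$ ($O{\left(G \right)} = \left(-6 + G 6\right) \sqrt{G} = \left(-6 + 6 G\right) \sqrt{G} = \sqrt{G} \left(-6 + 6 G\right)$)
$46 \left(- \frac{8}{3}\right) O{\left(-2 \right)} = 46 \left(- \frac{8}{3}\right) 6 \sqrt{-2} \left(-1 - 2\right) = 46 \left(\left(-8\right) \frac{1}{3}\right) 6 i \sqrt{2} \left(-3\right) = 46 \left(- \frac{8}{3}\right) \left(- 18 i \sqrt{2}\right) = - \frac{368 \left(- 18 i \sqrt{2}\right)}{3} = 2208 i \sqrt{2}$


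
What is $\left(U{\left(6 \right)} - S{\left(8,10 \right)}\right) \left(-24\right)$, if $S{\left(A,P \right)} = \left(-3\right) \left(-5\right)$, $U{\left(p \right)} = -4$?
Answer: $456$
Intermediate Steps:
$S{\left(A,P \right)} = 15$
$\left(U{\left(6 \right)} - S{\left(8,10 \right)}\right) \left(-24\right) = \left(-4 - 15\right) \left(-24\right) = \left(-19\right) \left(-24\right) = 456$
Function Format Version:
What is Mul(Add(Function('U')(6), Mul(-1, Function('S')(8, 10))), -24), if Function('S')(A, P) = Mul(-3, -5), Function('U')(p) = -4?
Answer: 456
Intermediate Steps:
Function('S')(A, P) = 15
Mul(Add(Function('U')(6), Mul(-1, Function('S')(8, 10))), -24) = Mul(Add(-4, Mul(-1, 15)), -24) = Mul(Add(-4, -15), -24) = Mul(-19, -24) = 456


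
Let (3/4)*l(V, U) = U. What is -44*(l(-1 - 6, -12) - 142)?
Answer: 6952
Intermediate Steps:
l(V, U) = 4*U/3
-44*(l(-1 - 6, -12) - 142) = -44*((4/3)*(-12) - 142) = -44*(-16 - 142) = -44*(-158) = 6952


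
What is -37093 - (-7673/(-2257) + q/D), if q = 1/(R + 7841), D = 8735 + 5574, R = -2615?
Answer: -6260975578536973/168775828338 ≈ -37096.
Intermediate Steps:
D = 14309
q = 1/5226 (q = 1/(-2615 + 7841) = 1/5226 ≈ 0.00019135)
-37093 - (-7673/(-2257) + q/D) = -37093 - (-7673/(-2257) + (1/5226)/14309) = -37093 - (-7673*(-1/2257) + (1/5226)*(1/14309)) = -37093 - (7673/2257 + 1/74778834) = -37093 - 1*573777995539/168775828338 = -37093 - 573777995539/168775828338 = -6260975578536973/168775828338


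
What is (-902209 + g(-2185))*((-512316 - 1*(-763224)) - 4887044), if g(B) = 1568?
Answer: 4175494163176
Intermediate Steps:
(-902209 + g(-2185))*((-512316 - 1*(-763224)) - 4887044) = (-902209 + 1568)*((-512316 - 1*(-763224)) - 4887044) = -900641*((-512316 + 763224) - 4887044) = -900641*(250908 - 4887044) = -900641*(-4636136) = 4175494163176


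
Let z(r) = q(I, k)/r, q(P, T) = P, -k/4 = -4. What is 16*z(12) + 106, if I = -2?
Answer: 310/3 ≈ 103.33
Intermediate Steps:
k = 16 (k = -4*(-4) = 16)
z(r) = -2/r
16*z(12) + 106 = 16*(-2/12) + 106 = 16*(-2*1/12) + 106 = 16*(-⅙) + 106 = -8/3 + 106 = 310/3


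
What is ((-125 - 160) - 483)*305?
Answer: -234240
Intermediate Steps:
((-125 - 160) - 483)*305 = (-285 - 483)*305 = -768*305 = -234240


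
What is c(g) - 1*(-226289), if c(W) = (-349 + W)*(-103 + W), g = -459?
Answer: 680385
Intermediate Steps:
c(g) - 1*(-226289) = (35947 + (-459)**2 - 452*(-459)) - 1*(-226289) = (35947 + 210681 + 207468) + 226289 = 454096 + 226289 = 680385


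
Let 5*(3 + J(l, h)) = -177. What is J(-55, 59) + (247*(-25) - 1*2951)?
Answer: -45822/5 ≈ -9164.4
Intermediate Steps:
J(l, h) = -192/5 (J(l, h) = -3 + (⅕)*(-177) = -3 - 177/5 = -192/5)
J(-55, 59) + (247*(-25) - 1*2951) = -192/5 + (247*(-25) - 1*2951) = -192/5 + (-6175 - 2951) = -192/5 - 9126 = -45822/5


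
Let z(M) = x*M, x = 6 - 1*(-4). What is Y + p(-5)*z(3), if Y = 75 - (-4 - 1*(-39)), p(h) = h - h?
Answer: 40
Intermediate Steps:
x = 10 (x = 6 + 4 = 10)
z(M) = 10*M
p(h) = 0
Y = 40 (Y = 75 - (-4 + 39) = 75 - 1*35 = 75 - 35 = 40)
Y + p(-5)*z(3) = 40 + 0*(10*3) = 40 + 0*30 = 40 + 0 = 40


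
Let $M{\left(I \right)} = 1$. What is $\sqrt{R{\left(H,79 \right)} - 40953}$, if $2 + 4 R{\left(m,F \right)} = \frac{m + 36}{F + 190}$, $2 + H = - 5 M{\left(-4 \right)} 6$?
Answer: $\frac{3 i \sqrt{1317082642}}{538} \approx 202.37 i$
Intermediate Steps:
$H = -32$ ($H = -2 + \left(-5\right) 1 \cdot 6 = -2 - 30 = -32$)
$R{\left(m,F \right)} = - \frac{1}{2} + \frac{36 + m}{4 \left(190 + F\right)}$ ($R{\left(m,F \right)} = - \frac{1}{2} + \frac{\left(m + 36\right) \frac{1}{F + 190}}{4} = - \frac{1}{2} + \frac{\left(36 + m\right) \frac{1}{190 + F}}{4} = - \frac{1}{2} + \frac{\frac{1}{190 + F} \left(36 + m\right)}{4} = - \frac{1}{2} + \frac{36 + m}{4 \left(190 + F\right)}$)
$\sqrt{R{\left(H,79 \right)} - 40953} = \sqrt{\frac{-344 - 32 - 158}{4 \left(190 + 79\right)} - 40953} = \sqrt{\frac{-344 - 32 - 158}{4 \cdot 269} - 40953} = \sqrt{\frac{1}{4} \cdot \frac{1}{269} \left(-534\right) - 40953} = \sqrt{- \frac{267}{538} - 40953} = \sqrt{- \frac{22032981}{538}} = \frac{3 i \sqrt{1317082642}}{538}$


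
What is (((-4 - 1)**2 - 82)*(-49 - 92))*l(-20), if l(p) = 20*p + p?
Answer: -3375540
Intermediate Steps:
l(p) = 21*p
(((-4 - 1)**2 - 82)*(-49 - 92))*l(-20) = (((-4 - 1)**2 - 82)*(-49 - 92))*(21*(-20)) = (((-5)**2 - 82)*(-141))*(-420) = ((25 - 82)*(-141))*(-420) = -57*(-141)*(-420) = 8037*(-420) = -3375540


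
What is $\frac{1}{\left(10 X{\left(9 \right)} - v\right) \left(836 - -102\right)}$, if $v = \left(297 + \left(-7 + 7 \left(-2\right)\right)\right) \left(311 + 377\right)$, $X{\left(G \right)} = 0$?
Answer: $- \frac{1}{178114944} \approx -5.6144 \cdot 10^{-9}$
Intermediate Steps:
$v = 189888$ ($v = \left(297 - 21\right) 688 = 276 \cdot 688 = 189888$)
$\frac{1}{\left(10 X{\left(9 \right)} - v\right) \left(836 - -102\right)} = \frac{1}{\left(10 \cdot 0 - 189888\right) \left(836 - -102\right)} = \frac{1}{\left(0 - 189888\right) \left(836 + \left(-76 + 178\right)\right)} = \frac{1}{\left(-189888\right) \left(836 + 102\right)} = \frac{1}{\left(-189888\right) 938} = \frac{1}{-178114944} = - \frac{1}{178114944}$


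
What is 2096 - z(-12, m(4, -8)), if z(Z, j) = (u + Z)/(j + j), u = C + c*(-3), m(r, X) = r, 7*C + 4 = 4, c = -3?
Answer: 16771/8 ≈ 2096.4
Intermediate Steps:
C = 0 (C = -4/7 + (1/7)*4 = -4/7 + 4/7 = 0)
u = 9 (u = 0 - 3*(-3) = 0 + 9 = 9)
z(Z, j) = (9 + Z)/(2*j) (z(Z, j) = (9 + Z)/(j + j) = (9 + Z)/((2*j)) = (9 + Z)*(1/(2*j)) = (9 + Z)/(2*j))
2096 - z(-12, m(4, -8)) = 2096 - (9 - 12)/(2*4) = 2096 - (-3)/(2*4) = 2096 - 1*(-3/8) = 2096 + 3/8 = 16771/8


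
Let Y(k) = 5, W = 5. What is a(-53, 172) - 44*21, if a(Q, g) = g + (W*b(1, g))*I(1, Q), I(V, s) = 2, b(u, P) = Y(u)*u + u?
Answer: -692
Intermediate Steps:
b(u, P) = 6*u (b(u, P) = 5*u + u = 6*u)
a(Q, g) = 60 + g (a(Q, g) = g + (5*(6*1))*2 = g + (5*6)*2 = g + 30*2 = g + 60 = 60 + g)
a(-53, 172) - 44*21 = (60 + 172) - 44*21 = 232 - 924 = -692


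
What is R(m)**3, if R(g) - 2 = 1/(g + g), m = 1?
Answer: 125/8 ≈ 15.625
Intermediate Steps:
R(g) = 2 + 1/(2*g) (R(g) = 2 + 1/(g + g) = 2 + 1/(2*g))
R(m)**3 = (2 + (1/2)/1)**3 = (2 + (1/2)*1)**3 = (2 + 1/2)**3 = (5/2)**3 = 125/8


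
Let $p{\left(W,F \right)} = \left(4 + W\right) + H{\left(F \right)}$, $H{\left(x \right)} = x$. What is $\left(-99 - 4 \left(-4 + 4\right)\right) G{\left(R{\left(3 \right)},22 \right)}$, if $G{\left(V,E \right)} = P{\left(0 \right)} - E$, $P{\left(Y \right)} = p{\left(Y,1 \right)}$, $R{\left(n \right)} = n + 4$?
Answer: $1683$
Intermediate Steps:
$R{\left(n \right)} = 4 + n$
$p{\left(W,F \right)} = 4 + F + W$ ($p{\left(W,F \right)} = \left(4 + W\right) + F = 4 + F + W$)
$P{\left(Y \right)} = 5 + Y$ ($P{\left(Y \right)} = 4 + 1 + Y = 5 + Y$)
$G{\left(V,E \right)} = 5 - E$ ($G{\left(V,E \right)} = \left(5 + 0\right) - E = 5 - E$)
$\left(-99 - 4 \left(-4 + 4\right)\right) G{\left(R{\left(3 \right)},22 \right)} = \left(-99 - 4 \left(-4 + 4\right)\right) \left(5 - 22\right) = \left(-99 - 0\right) \left(5 - 22\right) = \left(-99 + 0\right) \left(-17\right) = \left(-99\right) \left(-17\right) = 1683$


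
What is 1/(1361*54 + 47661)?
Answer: 1/121155 ≈ 8.2539e-6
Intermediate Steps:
1/(1361*54 + 47661) = 1/(73494 + 47661) = 1/121155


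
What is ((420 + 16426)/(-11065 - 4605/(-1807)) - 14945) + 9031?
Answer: -59125206811/9994925 ≈ -5915.5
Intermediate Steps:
((420 + 16426)/(-11065 - 4605/(-1807)) - 14945) + 9031 = (16846/(-11065 - 4605*(-1/1807)) - 14945) + 9031 = (16846/(-11065 + 4605/1807) - 14945) + 9031 = (16846/(-19989850/1807) - 14945) + 9031 = (16846*(-1807/19989850) - 14945) + 9031 = (-15220361/9994925 - 14945) + 9031 = -149389374486/9994925 + 9031 = -59125206811/9994925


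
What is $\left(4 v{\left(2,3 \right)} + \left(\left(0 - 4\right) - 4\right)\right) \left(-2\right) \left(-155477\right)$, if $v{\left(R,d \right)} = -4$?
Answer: $-7462896$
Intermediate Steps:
$\left(4 v{\left(2,3 \right)} + \left(\left(0 - 4\right) - 4\right)\right) \left(-2\right) \left(-155477\right) = \left(4 \left(-4\right) + \left(\left(0 - 4\right) - 4\right)\right) \left(-2\right) \left(-155477\right) = \left(-16 - 8\right) \left(-2\right) \left(-155477\right) = \left(-24\right) \left(-2\right) \left(-155477\right) = 48 \left(-155477\right) = -7462896$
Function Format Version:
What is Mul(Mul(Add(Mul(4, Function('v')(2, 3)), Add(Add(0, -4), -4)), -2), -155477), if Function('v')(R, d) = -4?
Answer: -7462896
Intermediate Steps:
Mul(Mul(Add(Mul(4, Function('v')(2, 3)), Add(Add(0, -4), -4)), -2), -155477) = Mul(Mul(Add(Mul(4, -4), Add(Add(0, -4), -4)), -2), -155477) = Mul(Mul(Add(-16, Add(-4, -4)), -2), -155477) = Mul(Mul(Add(-16, -8), -2), -155477) = Mul(Mul(-24, -2), -155477) = Mul(48, -155477) = -7462896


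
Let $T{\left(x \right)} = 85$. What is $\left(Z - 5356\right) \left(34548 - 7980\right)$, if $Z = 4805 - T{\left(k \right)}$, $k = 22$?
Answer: $-16897248$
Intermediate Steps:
$Z = 4720$ ($Z = 4805 - 85 = 4720$)
$\left(Z - 5356\right) \left(34548 - 7980\right) = \left(4720 - 5356\right) \left(34548 - 7980\right) = \left(-636\right) 26568 = -16897248$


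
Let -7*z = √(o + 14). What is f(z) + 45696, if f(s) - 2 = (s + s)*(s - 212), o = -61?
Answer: 2239108/49 + 424*I*√47/7 ≈ 45696.0 + 415.26*I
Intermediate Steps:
z = -I*√47/7 (z = -√(-61 + 14)/7 = -I*√47/7 ≈ -0.97938*I)
f(s) = 2 + 2*s*(-212 + s) (f(s) = 2 + (s + s)*(s - 212) = 2 + (2*s)*(-212 + s) = 2 + 2*s*(-212 + s))
f(z) + 45696 = (2 - (-424)*I*√47/7 + 2*(-I*√47/7)²) + 45696 = (2 + 424*I*√47/7 + 2*(-47/49)) + 45696 = (2 + 424*I*√47/7 - 94/49) + 45696 = (4/49 + 424*I*√47/7) + 45696 = 2239108/49 + 424*I*√47/7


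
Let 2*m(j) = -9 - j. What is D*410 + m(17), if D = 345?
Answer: 141437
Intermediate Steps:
m(j) = -9/2 - j/2 (m(j) = (-9 - j)/2 = -9/2 - j/2)
D*410 + m(17) = 345*410 + (-9/2 - 1/2*17) = 141450 + (-9/2 - 17/2) = 141450 - 13 = 141437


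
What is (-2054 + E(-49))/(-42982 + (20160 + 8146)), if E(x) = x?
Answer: 701/4892 ≈ 0.14330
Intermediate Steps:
(-2054 + E(-49))/(-42982 + (20160 + 8146)) = (-2054 - 49)/(-42982 + (20160 + 8146)) = -2103/(-42982 + 28306) = -2103/(-14676) = -2103*(-1/14676) = 701/4892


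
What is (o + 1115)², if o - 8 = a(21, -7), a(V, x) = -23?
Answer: 1210000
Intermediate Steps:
o = -15 (o = 8 - 23 = -15)
(o + 1115)² = (-15 + 1115)² = 1100² = 1210000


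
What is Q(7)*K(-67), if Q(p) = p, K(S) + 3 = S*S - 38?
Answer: 31136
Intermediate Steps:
K(S) = -41 + S² (K(S) = -3 + (S*S - 38) = -3 + (S² - 38) = -3 + (-38 + S²) = -41 + S²)
Q(7)*K(-67) = 7*(-41 + (-67)²) = 7*(-41 + 4489) = 7*4448 = 31136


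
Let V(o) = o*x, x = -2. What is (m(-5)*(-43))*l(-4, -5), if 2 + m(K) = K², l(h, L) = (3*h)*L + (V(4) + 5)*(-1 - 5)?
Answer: -77142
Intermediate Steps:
V(o) = -2*o (V(o) = o*(-2) = -2*o)
l(h, L) = 18 + 3*L*h (l(h, L) = (3*h)*L + (-2*4 + 5)*(-1 - 5) = 3*L*h + (-8 + 5)*(-6) = 3*L*h - 3*(-6) = 3*L*h + 18 = 18 + 3*L*h)
m(K) = -2 + K²
(m(-5)*(-43))*l(-4, -5) = ((-2 + (-5)²)*(-43))*(18 + 3*(-5)*(-4)) = ((-2 + 25)*(-43))*(18 + 60) = (23*(-43))*78 = -989*78 = -77142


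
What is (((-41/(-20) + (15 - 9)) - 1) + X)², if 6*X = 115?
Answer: 2474329/3600 ≈ 687.31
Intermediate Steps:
X = 115/6 (X = (⅙)*115 = 115/6 ≈ 19.167)
(((-41/(-20) + (15 - 9)) - 1) + X)² = (((-41/(-20) + (15 - 9)) - 1) + 115/6)² = (((-41*(-1/20) + 6) - 1) + 115/6)² = (((41/20 + 6) - 1) + 115/6)² = ((161/20 - 1) + 115/6)² = (141/20 + 115/6)² = (1573/60)² = 2474329/3600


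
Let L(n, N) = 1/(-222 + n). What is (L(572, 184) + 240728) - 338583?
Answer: -34249249/350 ≈ -97855.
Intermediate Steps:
(L(572, 184) + 240728) - 338583 = (1/(-222 + 572) + 240728) - 338583 = (1/350 + 240728) - 338583 = 84254801/350 - 338583 = -34249249/350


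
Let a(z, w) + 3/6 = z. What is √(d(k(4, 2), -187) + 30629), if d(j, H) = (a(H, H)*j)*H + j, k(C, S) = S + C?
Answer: √241010 ≈ 490.93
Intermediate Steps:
a(z, w) = -½ + z
k(C, S) = C + S
d(j, H) = j + H*j*(-½ + H) (d(j, H) = ((-½ + H)*j)*H + j = (j*(-½ + H))*H + j = H*j*(-½ + H) + j = j + H*j*(-½ + H))
√(d(k(4, 2), -187) + 30629) = √((4 + 2)*(2 - 187*(-1 + 2*(-187)))/2 + 30629) = √((½)*6*(2 - 187*(-1 - 374)) + 30629) = √((½)*6*(2 - 187*(-375)) + 30629) = √((½)*6*(2 + 70125) + 30629) = √((½)*6*70127 + 30629) = √(210381 + 30629) = √241010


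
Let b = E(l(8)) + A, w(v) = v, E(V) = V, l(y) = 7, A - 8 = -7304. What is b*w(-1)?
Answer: 7289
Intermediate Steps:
A = -7296 (A = 8 - 7304 = -7296)
b = -7289 (b = 7 - 7296 = -7289)
b*w(-1) = -7289*(-1) = 7289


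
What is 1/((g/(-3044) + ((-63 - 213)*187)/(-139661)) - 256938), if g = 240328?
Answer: -106282021/27316241747168 ≈ -3.8908e-6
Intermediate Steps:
1/((g/(-3044) + ((-63 - 213)*187)/(-139661)) - 256938) = 1/((240328/(-3044) + ((-63 - 213)*187)/(-139661)) - 256938) = 1/((240328*(-1/3044) - 276*187*(-1/139661)) - 256938) = 1/((-60082/761 - 51612*(-1/139661)) - 256938) = 1/((-60082/761 + 51612/139661) - 256938) = 1/(-8351835470/106282021 - 256938) = 1/(-27316241747168/106282021) = -106282021/27316241747168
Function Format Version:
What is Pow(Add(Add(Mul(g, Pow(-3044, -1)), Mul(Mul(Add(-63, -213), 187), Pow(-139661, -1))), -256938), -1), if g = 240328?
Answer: Rational(-106282021, 27316241747168) ≈ -3.8908e-6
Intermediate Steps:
Pow(Add(Add(Mul(g, Pow(-3044, -1)), Mul(Mul(Add(-63, -213), 187), Pow(-139661, -1))), -256938), -1) = Pow(Add(Add(Mul(240328, Pow(-3044, -1)), Mul(Mul(Add(-63, -213), 187), Pow(-139661, -1))), -256938), -1) = Pow(Add(Add(Mul(240328, Rational(-1, 3044)), Mul(Mul(-276, 187), Rational(-1, 139661))), -256938), -1) = Pow(Add(Add(Rational(-60082, 761), Mul(-51612, Rational(-1, 139661))), -256938), -1) = Pow(Add(Add(Rational(-60082, 761), Rational(51612, 139661)), -256938), -1) = Pow(Add(Rational(-8351835470, 106282021), -256938), -1) = Pow(Rational(-27316241747168, 106282021), -1) = Rational(-106282021, 27316241747168)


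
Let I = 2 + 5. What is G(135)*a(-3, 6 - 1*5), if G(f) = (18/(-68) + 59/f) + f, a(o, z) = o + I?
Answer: 1240882/2295 ≈ 540.69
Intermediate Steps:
I = 7
a(o, z) = 7 + o (a(o, z) = o + 7 = 7 + o)
G(f) = -9/34 + f + 59/f (G(f) = (18*(-1/68) + 59/f) + f = (-9/34 + 59/f) + f = -9/34 + f + 59/f)
G(135)*a(-3, 6 - 1*5) = (-9/34 + 135 + 59/135)*(7 - 3) = (-9/34 + 135 + 59*(1/135))*4 = (-9/34 + 135 + 59/135)*4 = (620441/4590)*4 = 1240882/2295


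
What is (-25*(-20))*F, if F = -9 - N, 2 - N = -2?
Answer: -6500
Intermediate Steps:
N = 4 (N = 2 - 1*(-2) = 2 + 2 = 4)
F = -13 (F = -9 - 1*4 = -9 - 4 = -13)
(-25*(-20))*F = -25*(-20)*(-13) = 500*(-13) = -6500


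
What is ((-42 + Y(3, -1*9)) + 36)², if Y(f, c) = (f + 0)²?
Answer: 9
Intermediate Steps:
Y(f, c) = f²
((-42 + Y(3, -1*9)) + 36)² = ((-42 + 3²) + 36)² = ((-42 + 9) + 36)² = (-33 + 36)² = 3² = 9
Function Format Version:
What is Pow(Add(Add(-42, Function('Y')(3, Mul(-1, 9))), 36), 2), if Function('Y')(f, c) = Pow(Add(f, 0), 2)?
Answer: 9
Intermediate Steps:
Function('Y')(f, c) = Pow(f, 2)
Pow(Add(Add(-42, Function('Y')(3, Mul(-1, 9))), 36), 2) = Pow(Add(Add(-42, Pow(3, 2)), 36), 2) = Pow(Add(Add(-42, 9), 36), 2) = Pow(Add(-33, 36), 2) = Pow(3, 2) = 9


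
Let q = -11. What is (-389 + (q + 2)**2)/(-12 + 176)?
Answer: -77/41 ≈ -1.8780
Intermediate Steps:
(-389 + (q + 2)**2)/(-12 + 176) = (-389 + (-11 + 2)**2)/(-12 + 176) = (-389 + (-9)**2)/164 = (-389 + 81)*(1/164) = -308*1/164 = -77/41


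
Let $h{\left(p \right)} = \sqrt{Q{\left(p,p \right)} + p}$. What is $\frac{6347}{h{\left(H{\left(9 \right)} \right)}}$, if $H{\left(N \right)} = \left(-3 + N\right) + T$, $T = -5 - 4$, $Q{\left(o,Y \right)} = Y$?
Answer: $- \frac{6347 i \sqrt{6}}{6} \approx - 2591.2 i$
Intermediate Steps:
$T = -9$
$H{\left(N \right)} = -12 + N$ ($H{\left(N \right)} = \left(-3 + N\right) - 9 = -12 + N$)
$h{\left(p \right)} = \sqrt{2} \sqrt{p}$ ($h{\left(p \right)} = \sqrt{p + p} = \sqrt{2 p} = \sqrt{2} \sqrt{p}$)
$\frac{6347}{h{\left(H{\left(9 \right)} \right)}} = \frac{6347}{\sqrt{2} \sqrt{-12 + 9}} = \frac{6347}{\sqrt{2} \sqrt{-3}} = \frac{6347}{\sqrt{2} i \sqrt{3}} = \frac{6347}{i \sqrt{6}} = 6347 \left(- \frac{i \sqrt{6}}{6}\right) = - \frac{6347 i \sqrt{6}}{6}$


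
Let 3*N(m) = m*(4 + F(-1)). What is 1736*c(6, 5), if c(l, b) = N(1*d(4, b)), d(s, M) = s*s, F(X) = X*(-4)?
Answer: 222208/3 ≈ 74069.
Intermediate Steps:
F(X) = -4*X
d(s, M) = s**2
N(m) = 8*m/3 (N(m) = (m*(4 - 4*(-1)))/3 = (m*(4 + 4))/3 = (m*8)/3 = (8*m)/3 = 8*m/3)
c(l, b) = 128/3 (c(l, b) = 8*(1*4**2)/3 = 8*(1*16)/3 = (8/3)*16 = 128/3)
1736*c(6, 5) = 1736*(128/3) = 222208/3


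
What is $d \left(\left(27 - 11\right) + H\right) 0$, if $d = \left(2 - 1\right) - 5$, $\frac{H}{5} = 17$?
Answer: $0$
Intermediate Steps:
$H = 85$ ($H = 5 \cdot 17 = 85$)
$d = -4$ ($d = 1 - 5 = -4$)
$d \left(\left(27 - 11\right) + H\right) 0 = - 4 \left(\left(27 - 11\right) + 85\right) 0 = - 4 \left(16 + 85\right) 0 = - 4 \cdot 101 \cdot 0 = \left(-4\right) 0 = 0$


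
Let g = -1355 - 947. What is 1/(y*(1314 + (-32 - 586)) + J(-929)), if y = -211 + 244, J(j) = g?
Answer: 1/20666 ≈ 4.8389e-5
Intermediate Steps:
g = -2302
J(j) = -2302
y = 33
1/(y*(1314 + (-32 - 586)) + J(-929)) = 1/(33*(1314 + (-32 - 586)) - 2302) = 1/(33*(1314 - 618) - 2302) = 1/(33*696 - 2302) = 1/(22968 - 2302) = 1/20666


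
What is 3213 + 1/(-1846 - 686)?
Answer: 8135315/2532 ≈ 3213.0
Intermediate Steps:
3213 + 1/(-1846 - 686) = 3213 + 1/(-2532) = 3213 - 1/2532 = 8135315/2532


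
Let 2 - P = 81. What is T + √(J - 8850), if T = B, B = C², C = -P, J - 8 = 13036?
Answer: 6241 + 3*√466 ≈ 6305.8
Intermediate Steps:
P = -79 (P = 2 - 1*81 = 2 - 81 = -79)
J = 13044 (J = 8 + 13036 = 13044)
C = 79 (C = -1*(-79) = 79)
B = 6241 (B = 79² = 6241)
T = 6241
T + √(J - 8850) = 6241 + √(13044 - 8850) = 6241 + √4194 = 6241 + 3*√466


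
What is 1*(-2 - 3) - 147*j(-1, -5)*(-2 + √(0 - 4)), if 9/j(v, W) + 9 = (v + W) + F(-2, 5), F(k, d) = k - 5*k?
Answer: -383 + 378*I ≈ -383.0 + 378.0*I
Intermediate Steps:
F(k, d) = -4*k
j(v, W) = 9/(-1 + W + v) (j(v, W) = 9/(-9 + ((v + W) - 4*(-2))) = 9/(-9 + ((W + v) + 8)) = 9/(-9 + (8 + W + v)) = 9/(-1 + W + v))
1*(-2 - 3) - 147*j(-1, -5)*(-2 + √(0 - 4)) = 1*(-2 - 3) - 147*9/(-1 - 5 - 1)*(-2 + √(0 - 4)) = 1*(-5) - 147*9/(-7)*(-2 + √(-4)) = -5 - 147*9*(-⅐)*(-2 + 2*I) = -5 - (-189)*(-2 + 2*I) = -5 - 147*(18/7 - 18*I/7) = -5 + (-378 + 378*I) = -383 + 378*I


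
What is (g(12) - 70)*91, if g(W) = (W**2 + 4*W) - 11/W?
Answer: 132223/12 ≈ 11019.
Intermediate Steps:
g(W) = W**2 - 11/W + 4*W
(g(12) - 70)*91 = ((-11 + 12**2*(4 + 12))/12 - 70)*91 = ((-11 + 144*16)/12 - 70)*91 = ((-11 + 2304)/12 - 70)*91 = ((1/12)*2293 - 70)*91 = (2293/12 - 70)*91 = (1453/12)*91 = 132223/12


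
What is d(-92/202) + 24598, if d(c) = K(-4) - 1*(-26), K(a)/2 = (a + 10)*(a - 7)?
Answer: 24492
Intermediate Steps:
K(a) = 2*(-7 + a)*(10 + a) (K(a) = 2*((a + 10)*(a - 7)) = 2*((10 + a)*(-7 + a)) = 2*((-7 + a)*(10 + a)) = 2*(-7 + a)*(10 + a))
d(c) = -106 (d(c) = (-140 + 2*(-4)² + 6*(-4)) - 1*(-26) = (-140 + 2*16 - 24) + 26 = (-140 + 32 - 24) + 26 = -132 + 26 = -106)
d(-92/202) + 24598 = -106 + 24598 = 24492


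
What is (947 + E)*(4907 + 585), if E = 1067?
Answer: 11060888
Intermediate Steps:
(947 + E)*(4907 + 585) = (947 + 1067)*(4907 + 585) = 2014*5492 = 11060888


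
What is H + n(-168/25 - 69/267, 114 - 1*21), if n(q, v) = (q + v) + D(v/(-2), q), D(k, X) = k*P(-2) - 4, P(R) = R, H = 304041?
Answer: 676880648/2225 ≈ 3.0422e+5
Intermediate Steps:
D(k, X) = -4 - 2*k (D(k, X) = k*(-2) - 4 = -2*k - 4 = -4 - 2*k)
n(q, v) = -4 + q + 2*v (n(q, v) = (q + v) + (-4 - 2*v/(-2)) = (q + v) + (-4 - 2*v*(-1)/2) = (q + v) + (-4 - (-1)*v) = (q + v) + (-4 + v) = -4 + q + 2*v)
H + n(-168/25 - 69/267, 114 - 1*21) = 304041 + (-4 + (-168/25 - 69/267) + 2*(114 - 1*21)) = 304041 + (-4 + (-168*1/25 - 69*1/267) + 2*(114 - 21)) = 304041 + (-4 + (-168/25 - 23/89) + 2*93) = 304041 + (-4 - 15527/2225 + 186) = 304041 + 389423/2225 = 676880648/2225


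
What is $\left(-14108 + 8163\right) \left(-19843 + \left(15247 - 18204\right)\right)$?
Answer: $135546000$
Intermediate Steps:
$\left(-14108 + 8163\right) \left(-19843 + \left(15247 - 18204\right)\right) = - 5945 \left(-19843 - 2957\right) = \left(-5945\right) \left(-22800\right) = 135546000$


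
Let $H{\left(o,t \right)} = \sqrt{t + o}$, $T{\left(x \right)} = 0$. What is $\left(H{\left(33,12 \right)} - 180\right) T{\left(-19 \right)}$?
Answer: $0$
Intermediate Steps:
$H{\left(o,t \right)} = \sqrt{o + t}$
$\left(H{\left(33,12 \right)} - 180\right) T{\left(-19 \right)} = \left(\sqrt{33 + 12} - 180\right) 0 = \left(\sqrt{45} - 180\right) 0 = \left(3 \sqrt{5} - 180\right) 0 = \left(-180 + 3 \sqrt{5}\right) 0 = 0$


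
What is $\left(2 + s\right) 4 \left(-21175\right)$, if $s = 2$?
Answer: $-338800$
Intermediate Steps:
$\left(2 + s\right) 4 \left(-21175\right) = \left(2 + 2\right) 4 \left(-21175\right) = 4 \cdot 4 \left(-21175\right) = 16 \left(-21175\right) = -338800$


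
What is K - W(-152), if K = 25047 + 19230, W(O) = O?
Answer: 44429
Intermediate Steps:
K = 44277
K - W(-152) = 44277 - 1*(-152) = 44277 + 152 = 44429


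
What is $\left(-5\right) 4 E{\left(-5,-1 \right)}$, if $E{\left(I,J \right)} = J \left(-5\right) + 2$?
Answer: $-140$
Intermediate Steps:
$E{\left(I,J \right)} = 2 - 5 J$ ($E{\left(I,J \right)} = - 5 J + 2 = 2 - 5 J$)
$\left(-5\right) 4 E{\left(-5,-1 \right)} = \left(-5\right) 4 \left(2 - -5\right) = - 20 \left(2 + 5\right) = \left(-20\right) 7 = -140$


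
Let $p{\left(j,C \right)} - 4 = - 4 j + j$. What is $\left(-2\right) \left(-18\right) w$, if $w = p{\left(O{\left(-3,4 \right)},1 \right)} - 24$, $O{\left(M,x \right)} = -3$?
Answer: $-396$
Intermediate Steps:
$p{\left(j,C \right)} = 4 - 3 j$ ($p{\left(j,C \right)} = 4 + \left(- 4 j + j\right) = 4 - 3 j$)
$w = -11$ ($w = \left(4 - -9\right) - 24 = \left(4 + 9\right) - 24 = 13 - 24 = -11$)
$\left(-2\right) \left(-18\right) w = \left(-2\right) \left(-18\right) \left(-11\right) = 36 \left(-11\right) = -396$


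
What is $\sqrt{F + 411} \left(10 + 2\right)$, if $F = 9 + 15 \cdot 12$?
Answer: $120 \sqrt{6} \approx 293.94$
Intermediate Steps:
$F = 189$ ($F = 9 + 180 = 189$)
$\sqrt{F + 411} \left(10 + 2\right) = \sqrt{189 + 411} \left(10 + 2\right) = \sqrt{600} \cdot 12 = 10 \sqrt{6} \cdot 12 = 120 \sqrt{6}$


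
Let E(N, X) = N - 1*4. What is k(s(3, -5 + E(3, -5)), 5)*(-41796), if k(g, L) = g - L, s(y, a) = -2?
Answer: 292572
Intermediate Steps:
E(N, X) = -4 + N (E(N, X) = N - 4 = -4 + N)
k(s(3, -5 + E(3, -5)), 5)*(-41796) = (-2 - 1*5)*(-41796) = (-2 - 5)*(-41796) = -7*(-41796) = 292572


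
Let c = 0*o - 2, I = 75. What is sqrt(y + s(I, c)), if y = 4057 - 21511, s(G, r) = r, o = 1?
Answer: 4*I*sqrt(1091) ≈ 132.12*I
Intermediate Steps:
c = -2 (c = 0*1 - 2 = 0 - 2 = -2)
y = -17454
sqrt(y + s(I, c)) = sqrt(-17454 - 2) = sqrt(-17456) = 4*I*sqrt(1091)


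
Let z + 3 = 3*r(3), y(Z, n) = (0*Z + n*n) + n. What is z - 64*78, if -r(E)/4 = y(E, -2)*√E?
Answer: -4995 - 24*√3 ≈ -5036.6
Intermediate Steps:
y(Z, n) = n + n² (y(Z, n) = (0 + n²) + n = n² + n = n + n²)
r(E) = -8*√E (r(E) = -4*(-2*(1 - 2))*√E = -4*(-2*(-1))*√E = -8*√E)
z = -3 - 24*√3 (z = -3 + 3*(-8*√3) = -3 - 24*√3 ≈ -44.569)
z - 64*78 = (-3 - 24*√3) - 64*78 = (-3 - 24*√3) - 4992 = -4995 - 24*√3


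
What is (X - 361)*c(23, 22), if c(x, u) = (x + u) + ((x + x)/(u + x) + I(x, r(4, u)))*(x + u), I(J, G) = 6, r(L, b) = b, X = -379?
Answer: -267140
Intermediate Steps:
c(x, u) = u + x + (6 + 2*x/(u + x))*(u + x) (c(x, u) = (x + u) + ((x + x)/(u + x) + 6)*(x + u) = (u + x) + ((2*x)/(u + x) + 6)*(u + x) = (u + x) + (2*x/(u + x) + 6)*(u + x) = (u + x) + (6 + 2*x/(u + x))*(u + x) = u + x + (6 + 2*x/(u + x))*(u + x))
(X - 361)*c(23, 22) = (-379 - 361)*(7*22 + 9*23) = -740*(154 + 207) = -740*361 = -267140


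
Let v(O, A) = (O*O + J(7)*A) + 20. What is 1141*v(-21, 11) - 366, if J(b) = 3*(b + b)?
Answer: 1052777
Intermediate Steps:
J(b) = 6*b (J(b) = 3*(2*b) = 6*b)
v(O, A) = 20 + O² + 42*A (v(O, A) = (O*O + (6*7)*A) + 20 = (O² + 42*A) + 20 = 20 + O² + 42*A)
1141*v(-21, 11) - 366 = 1141*(20 + (-21)² + 42*11) - 366 = 1141*(20 + 441 + 462) - 366 = 1141*923 - 366 = 1053143 - 366 = 1052777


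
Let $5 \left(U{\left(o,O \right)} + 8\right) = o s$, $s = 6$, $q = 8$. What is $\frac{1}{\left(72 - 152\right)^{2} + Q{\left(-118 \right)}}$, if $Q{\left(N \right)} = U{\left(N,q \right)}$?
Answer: $\frac{5}{31252} \approx 0.00015999$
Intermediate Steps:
$U{\left(o,O \right)} = -8 + \frac{6 o}{5}$ ($U{\left(o,O \right)} = -8 + \frac{o 6}{5} = -8 + \frac{6 o}{5}$)
$Q{\left(N \right)} = -8 + \frac{6 N}{5}$
$\frac{1}{\left(72 - 152\right)^{2} + Q{\left(-118 \right)}} = \frac{1}{\left(72 - 152\right)^{2} + \left(-8 + \frac{6}{5} \left(-118\right)\right)} = \frac{1}{\left(-80\right)^{2} - \frac{748}{5}} = \frac{1}{6400 - \frac{748}{5}} = \frac{1}{\frac{31252}{5}} = \frac{5}{31252}$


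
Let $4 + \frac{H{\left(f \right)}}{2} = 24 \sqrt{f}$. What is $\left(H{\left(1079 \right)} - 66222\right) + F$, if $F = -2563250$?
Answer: $-2629480 + 48 \sqrt{1079} \approx -2.6279 \cdot 10^{6}$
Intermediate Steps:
$H{\left(f \right)} = -8 + 48 \sqrt{f}$ ($H{\left(f \right)} = -8 + 2 \cdot 24 \sqrt{f} = -8 + 48 \sqrt{f}$)
$\left(H{\left(1079 \right)} - 66222\right) + F = \left(\left(-8 + 48 \sqrt{1079}\right) - 66222\right) - 2563250 = \left(-66230 + 48 \sqrt{1079}\right) - 2563250 = -2629480 + 48 \sqrt{1079}$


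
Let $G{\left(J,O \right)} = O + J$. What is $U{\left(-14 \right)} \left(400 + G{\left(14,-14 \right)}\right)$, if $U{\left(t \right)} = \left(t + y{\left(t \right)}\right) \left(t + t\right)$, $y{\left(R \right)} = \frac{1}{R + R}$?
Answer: $157200$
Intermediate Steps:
$y{\left(R \right)} = \frac{1}{2 R}$
$U{\left(t \right)} = 2 t \left(t + \frac{1}{2 t}\right)$ ($U{\left(t \right)} = \left(t + \frac{1}{2 t}\right) \left(t + t\right) = \left(t + \frac{1}{2 t}\right) 2 t = 2 t \left(t + \frac{1}{2 t}\right)$)
$G{\left(J,O \right)} = J + O$
$U{\left(-14 \right)} \left(400 + G{\left(14,-14 \right)}\right) = \left(1 + 2 \left(-14\right)^{2}\right) \left(400 + \left(14 - 14\right)\right) = \left(1 + 2 \cdot 196\right) \left(400 + 0\right) = \left(1 + 392\right) 400 = 393 \cdot 400 = 157200$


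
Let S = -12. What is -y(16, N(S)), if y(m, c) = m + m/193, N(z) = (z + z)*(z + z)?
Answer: -3104/193 ≈ -16.083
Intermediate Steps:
N(z) = 4*z² (N(z) = (2*z)*(2*z) = 4*z²)
y(m, c) = 194*m/193 (y(m, c) = m + m*(1/193) = m + m/193 = 194*m/193)
-y(16, N(S)) = -194*16/193 = -1*3104/193 = -3104/193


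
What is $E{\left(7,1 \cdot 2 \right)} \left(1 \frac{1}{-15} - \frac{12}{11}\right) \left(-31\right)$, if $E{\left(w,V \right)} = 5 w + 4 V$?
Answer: $\frac{254603}{165} \approx 1543.0$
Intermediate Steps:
$E{\left(w,V \right)} = 4 V + 5 w$
$E{\left(7,1 \cdot 2 \right)} \left(1 \frac{1}{-15} - \frac{12}{11}\right) \left(-31\right) = \left(4 \cdot 1 \cdot 2 + 5 \cdot 7\right) \left(1 \frac{1}{-15} - \frac{12}{11}\right) \left(-31\right) = \left(4 \cdot 2 + 35\right) \left(1 \left(- \frac{1}{15}\right) - \frac{12}{11}\right) \left(-31\right) = \left(8 + 35\right) \left(- \frac{1}{15} - \frac{12}{11}\right) \left(-31\right) = 43 \left(- \frac{191}{165}\right) \left(-31\right) = \left(- \frac{8213}{165}\right) \left(-31\right) = \frac{254603}{165}$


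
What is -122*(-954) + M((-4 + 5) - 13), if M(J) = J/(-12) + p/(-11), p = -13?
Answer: 1280292/11 ≈ 1.1639e+5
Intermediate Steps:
M(J) = 13/11 - J/12 (M(J) = J/(-12) - 13/(-11) = J*(-1/12) - 13*(-1/11) = -J/12 + 13/11 = 13/11 - J/12)
-122*(-954) + M((-4 + 5) - 13) = -122*(-954) + (13/11 - ((-4 + 5) - 13)/12) = 116388 + (13/11 - (1 - 13)/12) = 116388 + (13/11 - 1/12*(-12)) = 116388 + (13/11 + 1) = 116388 + 24/11 = 1280292/11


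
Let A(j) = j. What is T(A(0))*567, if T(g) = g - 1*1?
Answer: -567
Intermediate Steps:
T(g) = -1 + g (T(g) = g - 1 = -1 + g)
T(A(0))*567 = (-1 + 0)*567 = -1*567 = -567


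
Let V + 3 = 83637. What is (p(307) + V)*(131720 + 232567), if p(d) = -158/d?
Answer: 9353243582760/307 ≈ 3.0467e+10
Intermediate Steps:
V = 83634 (V = -3 + 83637 = 83634)
(p(307) + V)*(131720 + 232567) = (-158/307 + 83634)*(131720 + 232567) = (-158*1/307 + 83634)*364287 = (-158/307 + 83634)*364287 = (25675480/307)*364287 = 9353243582760/307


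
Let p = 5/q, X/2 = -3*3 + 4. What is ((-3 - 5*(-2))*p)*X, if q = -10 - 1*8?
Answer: 175/9 ≈ 19.444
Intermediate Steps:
X = -10 (X = 2*(-3*3 + 4) = 2*(-9 + 4) = 2*(-5) = -10)
q = -18 (q = -10 - 8 = -18)
p = -5/18 (p = 5/(-18) = 5*(-1/18) = -5/18 ≈ -0.27778)
((-3 - 5*(-2))*p)*X = ((-3 - 5*(-2))*(-5/18))*(-10) = ((-3 + 10)*(-5/18))*(-10) = (7*(-5/18))*(-10) = -35/18*(-10) = 175/9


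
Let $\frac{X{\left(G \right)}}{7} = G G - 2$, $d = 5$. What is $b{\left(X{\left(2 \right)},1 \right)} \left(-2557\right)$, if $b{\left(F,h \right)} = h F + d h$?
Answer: $-48583$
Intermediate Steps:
$X{\left(G \right)} = -14 + 7 G^{2}$ ($X{\left(G \right)} = 7 \left(G G - 2\right) = 7 \left(G^{2} - 2\right) = 7 \left(-2 + G^{2}\right) = -14 + 7 G^{2}$)
$b{\left(F,h \right)} = 5 h + F h$ ($b{\left(F,h \right)} = h F + 5 h = F h + 5 h = 5 h + F h$)
$b{\left(X{\left(2 \right)},1 \right)} \left(-2557\right) = 1 \left(5 - \left(14 - 7 \cdot 2^{2}\right)\right) \left(-2557\right) = 1 \left(5 + \left(-14 + 7 \cdot 4\right)\right) \left(-2557\right) = 1 \left(5 + \left(-14 + 28\right)\right) \left(-2557\right) = 1 \left(5 + 14\right) \left(-2557\right) = 1 \cdot 19 \left(-2557\right) = 19 \left(-2557\right) = -48583$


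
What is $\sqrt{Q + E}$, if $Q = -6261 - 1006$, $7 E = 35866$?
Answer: $\frac{3 i \sqrt{11669}}{7} \approx 46.296 i$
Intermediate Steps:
$E = \frac{35866}{7}$ ($E = \frac{1}{7} \cdot 35866 = \frac{35866}{7} \approx 5123.7$)
$Q = -7267$ ($Q = -6261 - 1006 = -7267$)
$\sqrt{Q + E} = \sqrt{-7267 + \frac{35866}{7}} = \sqrt{- \frac{15003}{7}} = \frac{3 i \sqrt{11669}}{7}$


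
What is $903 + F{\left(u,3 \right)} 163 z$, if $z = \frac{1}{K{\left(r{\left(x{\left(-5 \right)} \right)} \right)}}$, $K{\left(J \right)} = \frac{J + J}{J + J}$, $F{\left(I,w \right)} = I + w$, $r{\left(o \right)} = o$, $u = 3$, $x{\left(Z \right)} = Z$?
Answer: $1881$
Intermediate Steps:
$K{\left(J \right)} = 1$ ($K{\left(J \right)} = \frac{2 J}{2 J} = 2 J \frac{1}{2 J} = 1$)
$z = 1$ ($z = 1^{-1} = 1$)
$903 + F{\left(u,3 \right)} 163 z = 903 + \left(3 + 3\right) 163 \cdot 1 = 903 + 6 \cdot 163 \cdot 1 = 903 + 978 \cdot 1 = 903 + 978 = 1881$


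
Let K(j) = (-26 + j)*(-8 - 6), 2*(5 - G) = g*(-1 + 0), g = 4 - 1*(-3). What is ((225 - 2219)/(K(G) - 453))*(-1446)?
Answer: -720831/52 ≈ -13862.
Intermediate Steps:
g = 7 (g = 4 + 3 = 7)
G = 17/2 (G = 5 - 7*(-1 + 0)/2 = 5 - 7*(-1)/2 = 5 - ½*(-7) = 5 + 7/2 = 17/2 ≈ 8.5000)
K(j) = 364 - 14*j (K(j) = (-26 + j)*(-14) = 364 - 14*j)
((225 - 2219)/(K(G) - 453))*(-1446) = ((225 - 2219)/((364 - 14*17/2) - 453))*(-1446) = -1994/((364 - 119) - 453)*(-1446) = -1994/(245 - 453)*(-1446) = -1994/(-208)*(-1446) = -1994*(-1/208)*(-1446) = (997/104)*(-1446) = -720831/52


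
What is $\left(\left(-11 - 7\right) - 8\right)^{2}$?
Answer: $676$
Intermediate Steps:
$\left(\left(-11 - 7\right) - 8\right)^{2} = \left(-18 - 8\right)^{2} = \left(-26\right)^{2} = 676$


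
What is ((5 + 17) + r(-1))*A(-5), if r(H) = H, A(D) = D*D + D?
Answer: 420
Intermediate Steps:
A(D) = D + D² (A(D) = D² + D = D + D²)
((5 + 17) + r(-1))*A(-5) = ((5 + 17) - 1)*(-5*(1 - 5)) = (22 - 1)*(-5*(-4)) = 21*20 = 420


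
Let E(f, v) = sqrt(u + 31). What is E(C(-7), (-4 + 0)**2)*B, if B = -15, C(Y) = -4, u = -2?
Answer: -15*sqrt(29) ≈ -80.777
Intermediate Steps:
E(f, v) = sqrt(29) (E(f, v) = sqrt(-2 + 31) = sqrt(29))
E(C(-7), (-4 + 0)**2)*B = sqrt(29)*(-15) = -15*sqrt(29)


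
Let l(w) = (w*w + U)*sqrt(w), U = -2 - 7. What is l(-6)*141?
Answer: 3807*I*sqrt(6) ≈ 9325.2*I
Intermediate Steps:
U = -9
l(w) = sqrt(w)*(-9 + w**2) (l(w) = (w*w - 9)*sqrt(w) = (w**2 - 9)*sqrt(w) = (-9 + w**2)*sqrt(w) = sqrt(w)*(-9 + w**2))
l(-6)*141 = (sqrt(-6)*(-9 + (-6)**2))*141 = ((I*sqrt(6))*(-9 + 36))*141 = ((I*sqrt(6))*27)*141 = (27*I*sqrt(6))*141 = 3807*I*sqrt(6)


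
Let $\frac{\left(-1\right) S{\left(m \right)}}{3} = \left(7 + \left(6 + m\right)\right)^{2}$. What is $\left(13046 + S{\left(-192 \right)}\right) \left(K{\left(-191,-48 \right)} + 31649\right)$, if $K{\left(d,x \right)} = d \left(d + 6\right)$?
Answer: $-5564829768$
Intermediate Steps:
$K{\left(d,x \right)} = d \left(6 + d\right)$
$S{\left(m \right)} = - 3 \left(13 + m\right)^{2}$ ($S{\left(m \right)} = - 3 \left(7 + \left(6 + m\right)\right)^{2} = - 3 \left(13 + m\right)^{2}$)
$\left(13046 + S{\left(-192 \right)}\right) \left(K{\left(-191,-48 \right)} + 31649\right) = \left(13046 - 3 \left(13 - 192\right)^{2}\right) \left(- 191 \left(6 - 191\right) + 31649\right) = \left(13046 - 3 \left(-179\right)^{2}\right) \left(\left(-191\right) \left(-185\right) + 31649\right) = \left(13046 - 96123\right) \left(35335 + 31649\right) = \left(13046 - 96123\right) 66984 = \left(-83077\right) 66984 = -5564829768$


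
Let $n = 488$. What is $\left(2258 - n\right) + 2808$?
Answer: $4578$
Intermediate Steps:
$\left(2258 - n\right) + 2808 = \left(2258 - 488\right) + 2808 = 1770 + 2808 = 4578$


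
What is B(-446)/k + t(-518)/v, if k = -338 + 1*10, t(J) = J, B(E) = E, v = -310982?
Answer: 4959567/3642932 ≈ 1.3614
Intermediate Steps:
k = -328 (k = -338 + 10 = -328)
B(-446)/k + t(-518)/v = -446/(-328) - 518/(-310982) = -446*(-1/328) - 518*(-1/310982) = 223/164 + 37/22213 = 4959567/3642932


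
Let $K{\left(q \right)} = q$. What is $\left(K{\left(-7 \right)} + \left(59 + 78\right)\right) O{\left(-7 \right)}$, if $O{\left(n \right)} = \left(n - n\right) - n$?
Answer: $910$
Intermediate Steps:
$O{\left(n \right)} = - n$ ($O{\left(n \right)} = 0 - n = - n$)
$\left(K{\left(-7 \right)} + \left(59 + 78\right)\right) O{\left(-7 \right)} = \left(-7 + \left(59 + 78\right)\right) \left(\left(-1\right) \left(-7\right)\right) = \left(-7 + 137\right) 7 = 130 \cdot 7 = 910$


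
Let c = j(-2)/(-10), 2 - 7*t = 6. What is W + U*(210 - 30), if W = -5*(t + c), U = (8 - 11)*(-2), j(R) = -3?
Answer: 15139/14 ≈ 1081.4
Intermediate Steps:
t = -4/7 (t = 2/7 - ⅐*6 = 2/7 - 6/7 = -4/7 ≈ -0.57143)
U = 6 (U = -3*(-2) = 6)
c = 3/10 (c = -3/(-10) = -3*(-⅒) = 3/10 ≈ 0.30000)
W = 19/14 (W = -5*(-4/7 + 3/10) = -5*(-19/70) = 19/14 ≈ 1.3571)
W + U*(210 - 30) = 19/14 + 6*(210 - 30) = 19/14 + 6*180 = 19/14 + 1080 = 15139/14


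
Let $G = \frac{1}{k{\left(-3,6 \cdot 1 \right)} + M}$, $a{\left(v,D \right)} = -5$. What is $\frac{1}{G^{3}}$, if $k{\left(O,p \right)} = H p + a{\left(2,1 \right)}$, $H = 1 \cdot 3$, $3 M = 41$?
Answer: $\frac{512000}{27} \approx 18963.0$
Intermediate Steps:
$M = \frac{41}{3}$ ($M = \frac{1}{3} \cdot 41 = \frac{41}{3} \approx 13.667$)
$H = 3$
$k{\left(O,p \right)} = -5 + 3 p$ ($k{\left(O,p \right)} = 3 p - 5 = -5 + 3 p$)
$G = \frac{3}{80}$ ($G = \frac{1}{\left(-5 + 3 \cdot 6 \cdot 1\right) + \frac{41}{3}} = \frac{1}{\left(-5 + 3 \cdot 6\right) + \frac{41}{3}} = \frac{1}{\left(-5 + 18\right) + \frac{41}{3}} = \frac{1}{13 + \frac{41}{3}} = \frac{1}{\frac{80}{3}} = \frac{3}{80} \approx 0.0375$)
$\frac{1}{G^{3}} = \frac{1}{\left(\frac{3}{80}\right)^{3}} = \frac{1}{\frac{27}{512000}} = \frac{512000}{27}$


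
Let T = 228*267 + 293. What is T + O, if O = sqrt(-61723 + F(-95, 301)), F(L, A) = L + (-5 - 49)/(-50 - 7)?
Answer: 61169 + 2*I*sqrt(5578989)/19 ≈ 61169.0 + 248.63*I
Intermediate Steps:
F(L, A) = 18/19 + L (F(L, A) = L - 54/(-57) = L - 54*(-1/57) = L + 18/19 = 18/19 + L)
T = 61169 (T = 60876 + 293 = 61169)
O = 2*I*sqrt(5578989)/19 (O = sqrt(-61723 + (18/19 - 95)) = sqrt(-61723 - 1787/19) = sqrt(-1174524/19) = 2*I*sqrt(5578989)/19 ≈ 248.63*I)
T + O = 61169 + 2*I*sqrt(5578989)/19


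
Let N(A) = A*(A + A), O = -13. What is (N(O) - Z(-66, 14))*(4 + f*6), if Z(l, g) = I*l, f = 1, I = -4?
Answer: 740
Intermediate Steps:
N(A) = 2*A**2 (N(A) = A*(2*A) = 2*A**2)
Z(l, g) = -4*l
(N(O) - Z(-66, 14))*(4 + f*6) = (2*(-13)**2 - (-4)*(-66))*(4 + 1*6) = (2*169 - 1*264)*(4 + 6) = (338 - 264)*10 = 74*10 = 740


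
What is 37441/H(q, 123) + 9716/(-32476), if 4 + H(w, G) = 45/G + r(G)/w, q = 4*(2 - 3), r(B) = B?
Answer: -49866987687/45783041 ≈ -1089.2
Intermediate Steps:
q = -4 (q = 4*(-1) = -4)
H(w, G) = -4 + 45/G + G/w (H(w, G) = -4 + (45/G + G/w) = -4 + 45/G + G/w)
37441/H(q, 123) + 9716/(-32476) = 37441/(-4 + 45/123 + 123/(-4)) + 9716/(-32476) = 37441/(-4 + 45*(1/123) + 123*(-1/4)) + 9716*(-1/32476) = 37441/(-4 + 15/41 - 123/4) - 2429/8119 = 37441/(-5639/164) - 2429/8119 = 37441*(-164/5639) - 2429/8119 = -6140324/5639 - 2429/8119 = -49866987687/45783041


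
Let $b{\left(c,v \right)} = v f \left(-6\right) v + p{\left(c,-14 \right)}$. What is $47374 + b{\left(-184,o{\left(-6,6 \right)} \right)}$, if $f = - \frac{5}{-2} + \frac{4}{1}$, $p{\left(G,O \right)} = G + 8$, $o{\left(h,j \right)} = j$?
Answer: $45794$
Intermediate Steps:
$p{\left(G,O \right)} = 8 + G$
$f = \frac{13}{2}$ ($f = \left(-5\right) \left(- \frac{1}{2}\right) + 4 \cdot 1 = \frac{5}{2} + 4 = \frac{13}{2} \approx 6.5$)
$b{\left(c,v \right)} = 8 + c - 39 v^{2}$ ($b{\left(c,v \right)} = v \frac{13}{2} \left(-6\right) v + \left(8 + c\right) = \frac{13 v}{2} \left(-6\right) v + \left(8 + c\right) = - 39 v v + \left(8 + c\right) = - 39 v^{2} + \left(8 + c\right) = 8 + c - 39 v^{2}$)
$47374 + b{\left(-184,o{\left(-6,6 \right)} \right)} = 47374 - \left(176 + 1404\right) = 47374 - 1580 = 45794$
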